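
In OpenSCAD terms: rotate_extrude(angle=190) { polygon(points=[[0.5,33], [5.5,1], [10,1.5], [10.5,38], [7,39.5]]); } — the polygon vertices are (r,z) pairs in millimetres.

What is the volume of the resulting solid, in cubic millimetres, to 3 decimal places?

Volume = 5826.156 mm³

Profile (r,z), 5 vertices: (0.5,33) (5.5,1) (10,1.5) (10.5,38) (7,39.5)
edge 0: (0.5,33)→(5.5,1)  cross = 0.5·1 − 5.5·33 = -181.0000; (r_i+r_j)·cross = 6·-181.0000 = -1086.0000
edge 1: (5.5,1)→(10,1.5)  cross = 5.5·1.5 − 10·1 = -1.7500; (r_i+r_j)·cross = 15.5·-1.7500 = -27.1250
edge 2: (10,1.5)→(10.5,38)  cross = 10·38 − 10.5·1.5 = 364.2500; (r_i+r_j)·cross = 20.5·364.2500 = 7467.1250
edge 3: (10.5,38)→(7,39.5)  cross = 10.5·39.5 − 7·38 = 148.7500; (r_i+r_j)·cross = 17.5·148.7500 = 2603.1250
edge 4: (7,39.5)→(0.5,33)  cross = 7·33 − 0.5·39.5 = 211.2500; (r_i+r_j)·cross = 7.5·211.2500 = 1584.3750
Σcross = 541.5000 → A = |Σcross|/2 = 270.7500 mm²
Σ(r_i+r_j)·cross = 10541.5000 → first moment M = |Σ|/6 = 1756.9167
R_c = M/A = 1756.9167/270.7500 = 6.4891 mm
θ = 190° = 3.316126 rad
V = θ·R_c·A = 3.316126·6.4891·270.7500 = 5826.156 mm³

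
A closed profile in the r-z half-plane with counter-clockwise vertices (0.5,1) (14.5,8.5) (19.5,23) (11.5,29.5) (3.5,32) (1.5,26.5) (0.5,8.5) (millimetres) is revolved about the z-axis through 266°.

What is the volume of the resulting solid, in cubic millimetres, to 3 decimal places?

Volume = 14990.297 mm³

Profile (r,z), 7 vertices: (0.5,1) (14.5,8.5) (19.5,23) (11.5,29.5) (3.5,32) (1.5,26.5) (0.5,8.5)
edge 0: (0.5,1)→(14.5,8.5)  cross = 0.5·8.5 − 14.5·1 = -10.2500; (r_i+r_j)·cross = 15·-10.2500 = -153.7500
edge 1: (14.5,8.5)→(19.5,23)  cross = 14.5·23 − 19.5·8.5 = 167.7500; (r_i+r_j)·cross = 34·167.7500 = 5703.5000
edge 2: (19.5,23)→(11.5,29.5)  cross = 19.5·29.5 − 11.5·23 = 310.7500; (r_i+r_j)·cross = 31·310.7500 = 9633.2500
edge 3: (11.5,29.5)→(3.5,32)  cross = 11.5·32 − 3.5·29.5 = 264.7500; (r_i+r_j)·cross = 15·264.7500 = 3971.2500
edge 4: (3.5,32)→(1.5,26.5)  cross = 3.5·26.5 − 1.5·32 = 44.7500; (r_i+r_j)·cross = 5·44.7500 = 223.7500
edge 5: (1.5,26.5)→(0.5,8.5)  cross = 1.5·8.5 − 0.5·26.5 = -0.5000; (r_i+r_j)·cross = 2·-0.5000 = -1.0000
edge 6: (0.5,8.5)→(0.5,1)  cross = 0.5·1 − 0.5·8.5 = -3.7500; (r_i+r_j)·cross = 1·-3.7500 = -3.7500
Σcross = 773.5000 → A = |Σcross|/2 = 386.7500 mm²
Σ(r_i+r_j)·cross = 19373.2500 → first moment M = |Σ|/6 = 3228.8750
R_c = M/A = 3228.8750/386.7500 = 8.3487 mm
θ = 266° = 4.642576 rad
V = θ·R_c·A = 4.642576·8.3487·386.7500 = 14990.297 mm³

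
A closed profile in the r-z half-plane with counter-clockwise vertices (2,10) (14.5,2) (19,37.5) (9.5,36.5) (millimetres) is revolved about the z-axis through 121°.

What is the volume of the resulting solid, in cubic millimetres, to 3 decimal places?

Profile (r,z), 4 vertices: (2,10) (14.5,2) (19,37.5) (9.5,36.5)
edge 0: (2,10)→(14.5,2)  cross = 2·2 − 14.5·10 = -141.0000; (r_i+r_j)·cross = 16.5·-141.0000 = -2326.5000
edge 1: (14.5,2)→(19,37.5)  cross = 14.5·37.5 − 19·2 = 505.7500; (r_i+r_j)·cross = 33.5·505.7500 = 16942.6250
edge 2: (19,37.5)→(9.5,36.5)  cross = 19·36.5 − 9.5·37.5 = 337.2500; (r_i+r_j)·cross = 28.5·337.2500 = 9611.6250
edge 3: (9.5,36.5)→(2,10)  cross = 9.5·10 − 2·36.5 = 22.0000; (r_i+r_j)·cross = 11.5·22.0000 = 253.0000
Σcross = 724.0000 → A = |Σcross|/2 = 362.0000 mm²
Σ(r_i+r_j)·cross = 24480.7500 → first moment M = |Σ|/6 = 4080.1250
R_c = M/A = 4080.1250/362.0000 = 11.2711 mm
θ = 121° = 2.111848 rad
V = θ·R_c·A = 2.111848·11.2711·362.0000 = 8616.605 mm³

Volume = 8616.605 mm³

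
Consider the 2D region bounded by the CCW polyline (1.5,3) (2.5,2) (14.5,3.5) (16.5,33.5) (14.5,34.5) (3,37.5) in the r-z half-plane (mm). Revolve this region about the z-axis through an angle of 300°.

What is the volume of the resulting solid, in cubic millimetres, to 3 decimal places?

Volume = 20059.069 mm³

Profile (r,z), 6 vertices: (1.5,3) (2.5,2) (14.5,3.5) (16.5,33.5) (14.5,34.5) (3,37.5)
edge 0: (1.5,3)→(2.5,2)  cross = 1.5·2 − 2.5·3 = -4.5000; (r_i+r_j)·cross = 4·-4.5000 = -18.0000
edge 1: (2.5,2)→(14.5,3.5)  cross = 2.5·3.5 − 14.5·2 = -20.2500; (r_i+r_j)·cross = 17·-20.2500 = -344.2500
edge 2: (14.5,3.5)→(16.5,33.5)  cross = 14.5·33.5 − 16.5·3.5 = 428.0000; (r_i+r_j)·cross = 31·428.0000 = 13268.0000
edge 3: (16.5,33.5)→(14.5,34.5)  cross = 16.5·34.5 − 14.5·33.5 = 83.5000; (r_i+r_j)·cross = 31·83.5000 = 2588.5000
edge 4: (14.5,34.5)→(3,37.5)  cross = 14.5·37.5 − 3·34.5 = 440.2500; (r_i+r_j)·cross = 17.5·440.2500 = 7704.3750
edge 5: (3,37.5)→(1.5,3)  cross = 3·3 − 1.5·37.5 = -47.2500; (r_i+r_j)·cross = 4.5·-47.2500 = -212.6250
Σcross = 879.7500 → A = |Σcross|/2 = 439.8750 mm²
Σ(r_i+r_j)·cross = 22986.0000 → first moment M = |Σ|/6 = 3831.0000
R_c = M/A = 3831.0000/439.8750 = 8.7093 mm
θ = 300° = 5.235988 rad
V = θ·R_c·A = 5.235988·8.7093·439.8750 = 20059.069 mm³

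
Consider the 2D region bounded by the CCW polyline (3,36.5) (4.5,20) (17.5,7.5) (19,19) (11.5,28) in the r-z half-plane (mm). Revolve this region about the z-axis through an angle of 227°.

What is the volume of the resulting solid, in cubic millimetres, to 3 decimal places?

Volume = 8997.304 mm³

Profile (r,z), 5 vertices: (3,36.5) (4.5,20) (17.5,7.5) (19,19) (11.5,28)
edge 0: (3,36.5)→(4.5,20)  cross = 3·20 − 4.5·36.5 = -104.2500; (r_i+r_j)·cross = 7.5·-104.2500 = -781.8750
edge 1: (4.5,20)→(17.5,7.5)  cross = 4.5·7.5 − 17.5·20 = -316.2500; (r_i+r_j)·cross = 22·-316.2500 = -6957.5000
edge 2: (17.5,7.5)→(19,19)  cross = 17.5·19 − 19·7.5 = 190.0000; (r_i+r_j)·cross = 36.5·190.0000 = 6935.0000
edge 3: (19,19)→(11.5,28)  cross = 19·28 − 11.5·19 = 313.5000; (r_i+r_j)·cross = 30.5·313.5000 = 9561.7500
edge 4: (11.5,28)→(3,36.5)  cross = 11.5·36.5 − 3·28 = 335.7500; (r_i+r_j)·cross = 14.5·335.7500 = 4868.3750
Σcross = 418.7500 → A = |Σcross|/2 = 209.3750 mm²
Σ(r_i+r_j)·cross = 13625.7500 → first moment M = |Σ|/6 = 2270.9583
R_c = M/A = 2270.9583/209.3750 = 10.8464 mm
θ = 227° = 3.961897 rad
V = θ·R_c·A = 3.961897·10.8464·209.3750 = 8997.304 mm³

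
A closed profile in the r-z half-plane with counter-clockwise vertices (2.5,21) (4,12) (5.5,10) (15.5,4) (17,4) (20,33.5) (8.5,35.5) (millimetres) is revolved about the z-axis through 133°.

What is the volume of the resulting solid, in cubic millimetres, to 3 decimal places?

Volume = 10690.450 mm³

Profile (r,z), 7 vertices: (2.5,21) (4,12) (5.5,10) (15.5,4) (17,4) (20,33.5) (8.5,35.5)
edge 0: (2.5,21)→(4,12)  cross = 2.5·12 − 4·21 = -54.0000; (r_i+r_j)·cross = 6.5·-54.0000 = -351.0000
edge 1: (4,12)→(5.5,10)  cross = 4·10 − 5.5·12 = -26.0000; (r_i+r_j)·cross = 9.5·-26.0000 = -247.0000
edge 2: (5.5,10)→(15.5,4)  cross = 5.5·4 − 15.5·10 = -133.0000; (r_i+r_j)·cross = 21·-133.0000 = -2793.0000
edge 3: (15.5,4)→(17,4)  cross = 15.5·4 − 17·4 = -6.0000; (r_i+r_j)·cross = 32.5·-6.0000 = -195.0000
edge 4: (17,4)→(20,33.5)  cross = 17·33.5 − 20·4 = 489.5000; (r_i+r_j)·cross = 37·489.5000 = 18111.5000
edge 5: (20,33.5)→(8.5,35.5)  cross = 20·35.5 − 8.5·33.5 = 425.2500; (r_i+r_j)·cross = 28.5·425.2500 = 12119.6250
edge 6: (8.5,35.5)→(2.5,21)  cross = 8.5·21 − 2.5·35.5 = 89.7500; (r_i+r_j)·cross = 11·89.7500 = 987.2500
Σcross = 785.5000 → A = |Σcross|/2 = 392.7500 mm²
Σ(r_i+r_j)·cross = 27632.3750 → first moment M = |Σ|/6 = 4605.3958
R_c = M/A = 4605.3958/392.7500 = 11.7260 mm
θ = 133° = 2.321288 rad
V = θ·R_c·A = 2.321288·11.7260·392.7500 = 10690.450 mm³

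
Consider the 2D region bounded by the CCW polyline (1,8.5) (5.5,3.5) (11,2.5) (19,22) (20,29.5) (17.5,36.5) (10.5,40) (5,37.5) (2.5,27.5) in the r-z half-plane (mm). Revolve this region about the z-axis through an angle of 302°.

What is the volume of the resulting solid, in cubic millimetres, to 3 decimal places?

Profile (r,z), 9 vertices: (1,8.5) (5.5,3.5) (11,2.5) (19,22) (20,29.5) (17.5,36.5) (10.5,40) (5,37.5) (2.5,27.5)
edge 0: (1,8.5)→(5.5,3.5)  cross = 1·3.5 − 5.5·8.5 = -43.2500; (r_i+r_j)·cross = 6.5·-43.2500 = -281.1250
edge 1: (5.5,3.5)→(11,2.5)  cross = 5.5·2.5 − 11·3.5 = -24.7500; (r_i+r_j)·cross = 16.5·-24.7500 = -408.3750
edge 2: (11,2.5)→(19,22)  cross = 11·22 − 19·2.5 = 194.5000; (r_i+r_j)·cross = 30·194.5000 = 5835.0000
edge 3: (19,22)→(20,29.5)  cross = 19·29.5 − 20·22 = 120.5000; (r_i+r_j)·cross = 39·120.5000 = 4699.5000
edge 4: (20,29.5)→(17.5,36.5)  cross = 20·36.5 − 17.5·29.5 = 213.7500; (r_i+r_j)·cross = 37.5·213.7500 = 8015.6250
edge 5: (17.5,36.5)→(10.5,40)  cross = 17.5·40 − 10.5·36.5 = 316.7500; (r_i+r_j)·cross = 28·316.7500 = 8869.0000
edge 6: (10.5,40)→(5,37.5)  cross = 10.5·37.5 − 5·40 = 193.7500; (r_i+r_j)·cross = 15.5·193.7500 = 3003.1250
edge 7: (5,37.5)→(2.5,27.5)  cross = 5·27.5 − 2.5·37.5 = 43.7500; (r_i+r_j)·cross = 7.5·43.7500 = 328.1250
edge 8: (2.5,27.5)→(1,8.5)  cross = 2.5·8.5 − 1·27.5 = -6.2500; (r_i+r_j)·cross = 3.5·-6.2500 = -21.8750
Σcross = 1008.7500 → A = |Σcross|/2 = 504.3750 mm²
Σ(r_i+r_j)·cross = 30039.0000 → first moment M = |Σ|/6 = 5006.5000
R_c = M/A = 5006.5000/504.3750 = 9.9261 mm
θ = 302° = 5.270894 rad
V = θ·R_c·A = 5.270894·9.9261·504.3750 = 26388.733 mm³

Volume = 26388.733 mm³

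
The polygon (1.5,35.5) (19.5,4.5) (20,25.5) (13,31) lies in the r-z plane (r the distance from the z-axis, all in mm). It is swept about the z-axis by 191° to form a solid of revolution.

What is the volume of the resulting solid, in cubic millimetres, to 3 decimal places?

Volume = 9572.302 mm³

Profile (r,z), 4 vertices: (1.5,35.5) (19.5,4.5) (20,25.5) (13,31)
edge 0: (1.5,35.5)→(19.5,4.5)  cross = 1.5·4.5 − 19.5·35.5 = -685.5000; (r_i+r_j)·cross = 21·-685.5000 = -14395.5000
edge 1: (19.5,4.5)→(20,25.5)  cross = 19.5·25.5 − 20·4.5 = 407.2500; (r_i+r_j)·cross = 39.5·407.2500 = 16086.3750
edge 2: (20,25.5)→(13,31)  cross = 20·31 − 13·25.5 = 288.5000; (r_i+r_j)·cross = 33·288.5000 = 9520.5000
edge 3: (13,31)→(1.5,35.5)  cross = 13·35.5 − 1.5·31 = 415.0000; (r_i+r_j)·cross = 14.5·415.0000 = 6017.5000
Σcross = 425.2500 → A = |Σcross|/2 = 212.6250 mm²
Σ(r_i+r_j)·cross = 17228.8750 → first moment M = |Σ|/6 = 2871.4792
R_c = M/A = 2871.4792/212.6250 = 13.5049 mm
θ = 191° = 3.333579 rad
V = θ·R_c·A = 3.333579·13.5049·212.6250 = 9572.302 mm³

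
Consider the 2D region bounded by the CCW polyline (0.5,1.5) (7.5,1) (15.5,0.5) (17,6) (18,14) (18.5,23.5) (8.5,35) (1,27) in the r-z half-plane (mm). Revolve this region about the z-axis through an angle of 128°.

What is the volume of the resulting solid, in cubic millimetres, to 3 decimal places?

Volume = 9995.384 mm³

Profile (r,z), 8 vertices: (0.5,1.5) (7.5,1) (15.5,0.5) (17,6) (18,14) (18.5,23.5) (8.5,35) (1,27)
edge 0: (0.5,1.5)→(7.5,1)  cross = 0.5·1 − 7.5·1.5 = -10.7500; (r_i+r_j)·cross = 8·-10.7500 = -86.0000
edge 1: (7.5,1)→(15.5,0.5)  cross = 7.5·0.5 − 15.5·1 = -11.7500; (r_i+r_j)·cross = 23·-11.7500 = -270.2500
edge 2: (15.5,0.5)→(17,6)  cross = 15.5·6 − 17·0.5 = 84.5000; (r_i+r_j)·cross = 32.5·84.5000 = 2746.2500
edge 3: (17,6)→(18,14)  cross = 17·14 − 18·6 = 130.0000; (r_i+r_j)·cross = 35·130.0000 = 4550.0000
edge 4: (18,14)→(18.5,23.5)  cross = 18·23.5 − 18.5·14 = 164.0000; (r_i+r_j)·cross = 36.5·164.0000 = 5986.0000
edge 5: (18.5,23.5)→(8.5,35)  cross = 18.5·35 − 8.5·23.5 = 447.7500; (r_i+r_j)·cross = 27·447.7500 = 12089.2500
edge 6: (8.5,35)→(1,27)  cross = 8.5·27 − 1·35 = 194.5000; (r_i+r_j)·cross = 9.5·194.5000 = 1847.7500
edge 7: (1,27)→(0.5,1.5)  cross = 1·1.5 − 0.5·27 = -12.0000; (r_i+r_j)·cross = 1.5·-12.0000 = -18.0000
Σcross = 986.2500 → A = |Σcross|/2 = 493.1250 mm²
Σ(r_i+r_j)·cross = 26845.0000 → first moment M = |Σ|/6 = 4474.1667
R_c = M/A = 4474.1667/493.1250 = 9.0731 mm
θ = 128° = 2.234021 rad
V = θ·R_c·A = 2.234021·9.0731·493.1250 = 9995.384 mm³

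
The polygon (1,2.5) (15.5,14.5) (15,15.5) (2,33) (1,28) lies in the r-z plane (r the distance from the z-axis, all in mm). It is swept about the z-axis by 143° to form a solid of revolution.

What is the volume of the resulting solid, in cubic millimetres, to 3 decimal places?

Volume = 3410.851 mm³

Profile (r,z), 5 vertices: (1,2.5) (15.5,14.5) (15,15.5) (2,33) (1,28)
edge 0: (1,2.5)→(15.5,14.5)  cross = 1·14.5 − 15.5·2.5 = -24.2500; (r_i+r_j)·cross = 16.5·-24.2500 = -400.1250
edge 1: (15.5,14.5)→(15,15.5)  cross = 15.5·15.5 − 15·14.5 = 22.7500; (r_i+r_j)·cross = 30.5·22.7500 = 693.8750
edge 2: (15,15.5)→(2,33)  cross = 15·33 − 2·15.5 = 464.0000; (r_i+r_j)·cross = 17·464.0000 = 7888.0000
edge 3: (2,33)→(1,28)  cross = 2·28 − 1·33 = 23.0000; (r_i+r_j)·cross = 3·23.0000 = 69.0000
edge 4: (1,28)→(1,2.5)  cross = 1·2.5 − 1·28 = -25.5000; (r_i+r_j)·cross = 2·-25.5000 = -51.0000
Σcross = 460.0000 → A = |Σcross|/2 = 230.0000 mm²
Σ(r_i+r_j)·cross = 8199.7500 → first moment M = |Σ|/6 = 1366.6250
R_c = M/A = 1366.6250/230.0000 = 5.9418 mm
θ = 143° = 2.495821 rad
V = θ·R_c·A = 2.495821·5.9418·230.0000 = 3410.851 mm³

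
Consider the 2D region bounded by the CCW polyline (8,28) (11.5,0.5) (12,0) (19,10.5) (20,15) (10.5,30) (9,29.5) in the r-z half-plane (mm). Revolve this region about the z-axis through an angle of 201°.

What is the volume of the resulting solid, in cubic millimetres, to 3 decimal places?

Profile (r,z), 7 vertices: (8,28) (11.5,0.5) (12,0) (19,10.5) (20,15) (10.5,30) (9,29.5)
edge 0: (8,28)→(11.5,0.5)  cross = 8·0.5 − 11.5·28 = -318.0000; (r_i+r_j)·cross = 19.5·-318.0000 = -6201.0000
edge 1: (11.5,0.5)→(12,0)  cross = 11.5·0 − 12·0.5 = -6.0000; (r_i+r_j)·cross = 23.5·-6.0000 = -141.0000
edge 2: (12,0)→(19,10.5)  cross = 12·10.5 − 19·0 = 126.0000; (r_i+r_j)·cross = 31·126.0000 = 3906.0000
edge 3: (19,10.5)→(20,15)  cross = 19·15 − 20·10.5 = 75.0000; (r_i+r_j)·cross = 39·75.0000 = 2925.0000
edge 4: (20,15)→(10.5,30)  cross = 20·30 − 10.5·15 = 442.5000; (r_i+r_j)·cross = 30.5·442.5000 = 13496.2500
edge 5: (10.5,30)→(9,29.5)  cross = 10.5·29.5 − 9·30 = 39.7500; (r_i+r_j)·cross = 19.5·39.7500 = 775.1250
edge 6: (9,29.5)→(8,28)  cross = 9·28 − 8·29.5 = 16.0000; (r_i+r_j)·cross = 17·16.0000 = 272.0000
Σcross = 375.2500 → A = |Σcross|/2 = 187.6250 mm²
Σ(r_i+r_j)·cross = 15032.3750 → first moment M = |Σ|/6 = 2505.3958
R_c = M/A = 2505.3958/187.6250 = 13.3532 mm
θ = 201° = 3.508112 rad
V = θ·R_c·A = 3.508112·13.3532·187.6250 = 8789.209 mm³

Volume = 8789.209 mm³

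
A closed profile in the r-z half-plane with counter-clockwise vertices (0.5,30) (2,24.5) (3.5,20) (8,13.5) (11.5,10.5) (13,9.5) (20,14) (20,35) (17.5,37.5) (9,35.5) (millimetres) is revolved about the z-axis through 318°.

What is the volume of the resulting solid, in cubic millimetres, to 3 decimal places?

Volume = 25792.805 mm³

Profile (r,z), 10 vertices: (0.5,30) (2,24.5) (3.5,20) (8,13.5) (11.5,10.5) (13,9.5) (20,14) (20,35) (17.5,37.5) (9,35.5)
edge 0: (0.5,30)→(2,24.5)  cross = 0.5·24.5 − 2·30 = -47.7500; (r_i+r_j)·cross = 2.5·-47.7500 = -119.3750
edge 1: (2,24.5)→(3.5,20)  cross = 2·20 − 3.5·24.5 = -45.7500; (r_i+r_j)·cross = 5.5·-45.7500 = -251.6250
edge 2: (3.5,20)→(8,13.5)  cross = 3.5·13.5 − 8·20 = -112.7500; (r_i+r_j)·cross = 11.5·-112.7500 = -1296.6250
edge 3: (8,13.5)→(11.5,10.5)  cross = 8·10.5 − 11.5·13.5 = -71.2500; (r_i+r_j)·cross = 19.5·-71.2500 = -1389.3750
edge 4: (11.5,10.5)→(13,9.5)  cross = 11.5·9.5 − 13·10.5 = -27.2500; (r_i+r_j)·cross = 24.5·-27.2500 = -667.6250
edge 5: (13,9.5)→(20,14)  cross = 13·14 − 20·9.5 = -8.0000; (r_i+r_j)·cross = 33·-8.0000 = -264.0000
edge 6: (20,14)→(20,35)  cross = 20·35 − 20·14 = 420.0000; (r_i+r_j)·cross = 40·420.0000 = 16800.0000
edge 7: (20,35)→(17.5,37.5)  cross = 20·37.5 − 17.5·35 = 137.5000; (r_i+r_j)·cross = 37.5·137.5000 = 5156.2500
edge 8: (17.5,37.5)→(9,35.5)  cross = 17.5·35.5 − 9·37.5 = 283.7500; (r_i+r_j)·cross = 26.5·283.7500 = 7519.3750
edge 9: (9,35.5)→(0.5,30)  cross = 9·30 − 0.5·35.5 = 252.2500; (r_i+r_j)·cross = 9.5·252.2500 = 2396.3750
Σcross = 780.7500 → A = |Σcross|/2 = 390.3750 mm²
Σ(r_i+r_j)·cross = 27883.3750 → first moment M = |Σ|/6 = 4647.2292
R_c = M/A = 4647.2292/390.3750 = 11.9045 mm
θ = 318° = 5.550147 rad
V = θ·R_c·A = 5.550147·11.9045·390.3750 = 25792.805 mm³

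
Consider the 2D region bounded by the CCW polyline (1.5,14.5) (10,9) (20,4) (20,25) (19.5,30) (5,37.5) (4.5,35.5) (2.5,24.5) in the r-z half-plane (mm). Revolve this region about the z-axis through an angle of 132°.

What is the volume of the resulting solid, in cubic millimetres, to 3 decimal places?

Profile (r,z), 8 vertices: (1.5,14.5) (10,9) (20,4) (20,25) (19.5,30) (5,37.5) (4.5,35.5) (2.5,24.5)
edge 0: (1.5,14.5)→(10,9)  cross = 1.5·9 − 10·14.5 = -131.5000; (r_i+r_j)·cross = 11.5·-131.5000 = -1512.2500
edge 1: (10,9)→(20,4)  cross = 10·4 − 20·9 = -140.0000; (r_i+r_j)·cross = 30·-140.0000 = -4200.0000
edge 2: (20,4)→(20,25)  cross = 20·25 − 20·4 = 420.0000; (r_i+r_j)·cross = 40·420.0000 = 16800.0000
edge 3: (20,25)→(19.5,30)  cross = 20·30 − 19.5·25 = 112.5000; (r_i+r_j)·cross = 39.5·112.5000 = 4443.7500
edge 4: (19.5,30)→(5,37.5)  cross = 19.5·37.5 − 5·30 = 581.2500; (r_i+r_j)·cross = 24.5·581.2500 = 14240.6250
edge 5: (5,37.5)→(4.5,35.5)  cross = 5·35.5 − 4.5·37.5 = 8.7500; (r_i+r_j)·cross = 9.5·8.7500 = 83.1250
edge 6: (4.5,35.5)→(2.5,24.5)  cross = 4.5·24.5 − 2.5·35.5 = 21.5000; (r_i+r_j)·cross = 7·21.5000 = 150.5000
edge 7: (2.5,24.5)→(1.5,14.5)  cross = 2.5·14.5 − 1.5·24.5 = -0.5000; (r_i+r_j)·cross = 4·-0.5000 = -2.0000
Σcross = 872.0000 → A = |Σcross|/2 = 436.0000 mm²
Σ(r_i+r_j)·cross = 30003.7500 → first moment M = |Σ|/6 = 5000.6250
R_c = M/A = 5000.6250/436.0000 = 11.4693 mm
θ = 132° = 2.303835 rad
V = θ·R_c·A = 2.303835·11.4693·436.0000 = 11520.613 mm³

Volume = 11520.613 mm³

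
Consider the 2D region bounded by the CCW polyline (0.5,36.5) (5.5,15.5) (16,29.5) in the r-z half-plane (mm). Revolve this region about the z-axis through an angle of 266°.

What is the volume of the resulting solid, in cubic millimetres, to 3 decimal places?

Profile (r,z), 3 vertices: (0.5,36.5) (5.5,15.5) (16,29.5)
edge 0: (0.5,36.5)→(5.5,15.5)  cross = 0.5·15.5 − 5.5·36.5 = -193.0000; (r_i+r_j)·cross = 6·-193.0000 = -1158.0000
edge 1: (5.5,15.5)→(16,29.5)  cross = 5.5·29.5 − 16·15.5 = -85.7500; (r_i+r_j)·cross = 21.5·-85.7500 = -1843.6250
edge 2: (16,29.5)→(0.5,36.5)  cross = 16·36.5 − 0.5·29.5 = 569.2500; (r_i+r_j)·cross = 16.5·569.2500 = 9392.6250
Σcross = 290.5000 → A = |Σcross|/2 = 145.2500 mm²
Σ(r_i+r_j)·cross = 6391.0000 → first moment M = |Σ|/6 = 1065.1667
R_c = M/A = 1065.1667/145.2500 = 7.3333 mm
θ = 266° = 4.642576 rad
V = θ·R_c·A = 4.642576·7.3333·145.2500 = 4945.117 mm³

Volume = 4945.117 mm³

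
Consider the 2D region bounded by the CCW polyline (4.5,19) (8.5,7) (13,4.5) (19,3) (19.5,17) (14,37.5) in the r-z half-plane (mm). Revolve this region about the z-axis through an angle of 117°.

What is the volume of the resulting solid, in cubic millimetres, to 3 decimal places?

Profile (r,z), 6 vertices: (4.5,19) (8.5,7) (13,4.5) (19,3) (19.5,17) (14,37.5)
edge 0: (4.5,19)→(8.5,7)  cross = 4.5·7 − 8.5·19 = -130.0000; (r_i+r_j)·cross = 13·-130.0000 = -1690.0000
edge 1: (8.5,7)→(13,4.5)  cross = 8.5·4.5 − 13·7 = -52.7500; (r_i+r_j)·cross = 21.5·-52.7500 = -1134.1250
edge 2: (13,4.5)→(19,3)  cross = 13·3 − 19·4.5 = -46.5000; (r_i+r_j)·cross = 32·-46.5000 = -1488.0000
edge 3: (19,3)→(19.5,17)  cross = 19·17 − 19.5·3 = 264.5000; (r_i+r_j)·cross = 38.5·264.5000 = 10183.2500
edge 4: (19.5,17)→(14,37.5)  cross = 19.5·37.5 − 14·17 = 493.2500; (r_i+r_j)·cross = 33.5·493.2500 = 16523.8750
edge 5: (14,37.5)→(4.5,19)  cross = 14·19 − 4.5·37.5 = 97.2500; (r_i+r_j)·cross = 18.5·97.2500 = 1799.1250
Σcross = 625.7500 → A = |Σcross|/2 = 312.8750 mm²
Σ(r_i+r_j)·cross = 24194.1250 → first moment M = |Σ|/6 = 4032.3542
R_c = M/A = 4032.3542/312.8750 = 12.8881 mm
θ = 117° = 2.042035 rad
V = θ·R_c·A = 2.042035·12.8881·312.8750 = 8234.209 mm³

Volume = 8234.209 mm³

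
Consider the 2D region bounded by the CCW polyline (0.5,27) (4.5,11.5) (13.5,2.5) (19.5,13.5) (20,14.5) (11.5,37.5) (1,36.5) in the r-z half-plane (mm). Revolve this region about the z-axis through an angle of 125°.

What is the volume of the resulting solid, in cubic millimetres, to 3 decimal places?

Profile (r,z), 7 vertices: (0.5,27) (4.5,11.5) (13.5,2.5) (19.5,13.5) (20,14.5) (11.5,37.5) (1,36.5)
edge 0: (0.5,27)→(4.5,11.5)  cross = 0.5·11.5 − 4.5·27 = -115.7500; (r_i+r_j)·cross = 5·-115.7500 = -578.7500
edge 1: (4.5,11.5)→(13.5,2.5)  cross = 4.5·2.5 − 13.5·11.5 = -144.0000; (r_i+r_j)·cross = 18·-144.0000 = -2592.0000
edge 2: (13.5,2.5)→(19.5,13.5)  cross = 13.5·13.5 − 19.5·2.5 = 133.5000; (r_i+r_j)·cross = 33·133.5000 = 4405.5000
edge 3: (19.5,13.5)→(20,14.5)  cross = 19.5·14.5 − 20·13.5 = 12.7500; (r_i+r_j)·cross = 39.5·12.7500 = 503.6250
edge 4: (20,14.5)→(11.5,37.5)  cross = 20·37.5 − 11.5·14.5 = 583.2500; (r_i+r_j)·cross = 31.5·583.2500 = 18372.3750
edge 5: (11.5,37.5)→(1,36.5)  cross = 11.5·36.5 − 1·37.5 = 382.2500; (r_i+r_j)·cross = 12.5·382.2500 = 4778.1250
edge 6: (1,36.5)→(0.5,27)  cross = 1·27 − 0.5·36.5 = 8.7500; (r_i+r_j)·cross = 1.5·8.7500 = 13.1250
Σcross = 860.7500 → A = |Σcross|/2 = 430.3750 mm²
Σ(r_i+r_j)·cross = 24902.0000 → first moment M = |Σ|/6 = 4150.3333
R_c = M/A = 4150.3333/430.3750 = 9.6435 mm
θ = 125° = 2.181662 rad
V = θ·R_c·A = 2.181662·9.6435·430.3750 = 9054.623 mm³

Volume = 9054.623 mm³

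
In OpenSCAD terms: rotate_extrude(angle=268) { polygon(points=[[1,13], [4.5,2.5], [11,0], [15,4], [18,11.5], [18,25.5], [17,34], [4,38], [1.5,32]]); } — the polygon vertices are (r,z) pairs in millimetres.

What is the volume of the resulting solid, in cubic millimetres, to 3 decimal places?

Profile (r,z), 9 vertices: (1,13) (4.5,2.5) (11,0) (15,4) (18,11.5) (18,25.5) (17,34) (4,38) (1.5,32)
edge 0: (1,13)→(4.5,2.5)  cross = 1·2.5 − 4.5·13 = -56.0000; (r_i+r_j)·cross = 5.5·-56.0000 = -308.0000
edge 1: (4.5,2.5)→(11,0)  cross = 4.5·0 − 11·2.5 = -27.5000; (r_i+r_j)·cross = 15.5·-27.5000 = -426.2500
edge 2: (11,0)→(15,4)  cross = 11·4 − 15·0 = 44.0000; (r_i+r_j)·cross = 26·44.0000 = 1144.0000
edge 3: (15,4)→(18,11.5)  cross = 15·11.5 − 18·4 = 100.5000; (r_i+r_j)·cross = 33·100.5000 = 3316.5000
edge 4: (18,11.5)→(18,25.5)  cross = 18·25.5 − 18·11.5 = 252.0000; (r_i+r_j)·cross = 36·252.0000 = 9072.0000
edge 5: (18,25.5)→(17,34)  cross = 18·34 − 17·25.5 = 178.5000; (r_i+r_j)·cross = 35·178.5000 = 6247.5000
edge 6: (17,34)→(4,38)  cross = 17·38 − 4·34 = 510.0000; (r_i+r_j)·cross = 21·510.0000 = 10710.0000
edge 7: (4,38)→(1.5,32)  cross = 4·32 − 1.5·38 = 71.0000; (r_i+r_j)·cross = 5.5·71.0000 = 390.5000
edge 8: (1.5,32)→(1,13)  cross = 1.5·13 − 1·32 = -12.5000; (r_i+r_j)·cross = 2.5·-12.5000 = -31.2500
Σcross = 1060.0000 → A = |Σcross|/2 = 530.0000 mm²
Σ(r_i+r_j)·cross = 30115.0000 → first moment M = |Σ|/6 = 5019.1667
R_c = M/A = 5019.1667/530.0000 = 9.4701 mm
θ = 268° = 4.677482 rad
V = θ·R_c·A = 4.677482·9.4701·530.0000 = 23477.064 mm³

Volume = 23477.064 mm³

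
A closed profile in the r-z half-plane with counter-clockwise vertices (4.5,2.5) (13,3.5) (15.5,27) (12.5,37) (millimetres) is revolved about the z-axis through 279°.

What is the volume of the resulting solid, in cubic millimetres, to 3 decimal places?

Volume = 10122.814 mm³

Profile (r,z), 4 vertices: (4.5,2.5) (13,3.5) (15.5,27) (12.5,37)
edge 0: (4.5,2.5)→(13,3.5)  cross = 4.5·3.5 − 13·2.5 = -16.7500; (r_i+r_j)·cross = 17.5·-16.7500 = -293.1250
edge 1: (13,3.5)→(15.5,27)  cross = 13·27 − 15.5·3.5 = 296.7500; (r_i+r_j)·cross = 28.5·296.7500 = 8457.3750
edge 2: (15.5,27)→(12.5,37)  cross = 15.5·37 − 12.5·27 = 236.0000; (r_i+r_j)·cross = 28·236.0000 = 6608.0000
edge 3: (12.5,37)→(4.5,2.5)  cross = 12.5·2.5 − 4.5·37 = -135.2500; (r_i+r_j)·cross = 17·-135.2500 = -2299.2500
Σcross = 380.7500 → A = |Σcross|/2 = 190.3750 mm²
Σ(r_i+r_j)·cross = 12473.0000 → first moment M = |Σ|/6 = 2078.8333
R_c = M/A = 2078.8333/190.3750 = 10.9197 mm
θ = 279° = 4.869469 rad
V = θ·R_c·A = 4.869469·10.9197·190.3750 = 10122.814 mm³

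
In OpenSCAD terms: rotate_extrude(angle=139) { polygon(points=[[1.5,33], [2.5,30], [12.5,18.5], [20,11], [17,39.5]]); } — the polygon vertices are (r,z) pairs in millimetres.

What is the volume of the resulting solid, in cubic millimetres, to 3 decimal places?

Profile (r,z), 5 vertices: (1.5,33) (2.5,30) (12.5,18.5) (20,11) (17,39.5)
edge 0: (1.5,33)→(2.5,30)  cross = 1.5·30 − 2.5·33 = -37.5000; (r_i+r_j)·cross = 4·-37.5000 = -150.0000
edge 1: (2.5,30)→(12.5,18.5)  cross = 2.5·18.5 − 12.5·30 = -328.7500; (r_i+r_j)·cross = 15·-328.7500 = -4931.2500
edge 2: (12.5,18.5)→(20,11)  cross = 12.5·11 − 20·18.5 = -232.5000; (r_i+r_j)·cross = 32.5·-232.5000 = -7556.2500
edge 3: (20,11)→(17,39.5)  cross = 20·39.5 − 17·11 = 603.0000; (r_i+r_j)·cross = 37·603.0000 = 22311.0000
edge 4: (17,39.5)→(1.5,33)  cross = 17·33 − 1.5·39.5 = 501.7500; (r_i+r_j)·cross = 18.5·501.7500 = 9282.3750
Σcross = 506.0000 → A = |Σcross|/2 = 253.0000 mm²
Σ(r_i+r_j)·cross = 18955.8750 → first moment M = |Σ|/6 = 3159.3125
R_c = M/A = 3159.3125/253.0000 = 12.4874 mm
θ = 139° = 2.426008 rad
V = θ·R_c·A = 2.426008·12.4874·253.0000 = 7664.516 mm³

Volume = 7664.516 mm³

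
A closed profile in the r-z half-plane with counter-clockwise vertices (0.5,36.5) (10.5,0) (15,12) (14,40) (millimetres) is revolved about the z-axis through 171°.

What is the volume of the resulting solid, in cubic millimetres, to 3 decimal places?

Profile (r,z), 4 vertices: (0.5,36.5) (10.5,0) (15,12) (14,40)
edge 0: (0.5,36.5)→(10.5,0)  cross = 0.5·0 − 10.5·36.5 = -383.2500; (r_i+r_j)·cross = 11·-383.2500 = -4215.7500
edge 1: (10.5,0)→(15,12)  cross = 10.5·12 − 15·0 = 126.0000; (r_i+r_j)·cross = 25.5·126.0000 = 3213.0000
edge 2: (15,12)→(14,40)  cross = 15·40 − 14·12 = 432.0000; (r_i+r_j)·cross = 29·432.0000 = 12528.0000
edge 3: (14,40)→(0.5,36.5)  cross = 14·36.5 − 0.5·40 = 491.0000; (r_i+r_j)·cross = 14.5·491.0000 = 7119.5000
Σcross = 665.7500 → A = |Σcross|/2 = 332.8750 mm²
Σ(r_i+r_j)·cross = 18644.7500 → first moment M = |Σ|/6 = 3107.4583
R_c = M/A = 3107.4583/332.8750 = 9.3352 mm
θ = 171° = 2.984513 rad
V = θ·R_c·A = 2.984513·9.3352·332.8750 = 9274.250 mm³

Volume = 9274.250 mm³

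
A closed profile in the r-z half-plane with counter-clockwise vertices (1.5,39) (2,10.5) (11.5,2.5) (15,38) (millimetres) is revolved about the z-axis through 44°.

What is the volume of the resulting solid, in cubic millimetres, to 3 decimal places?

Profile (r,z), 4 vertices: (1.5,39) (2,10.5) (11.5,2.5) (15,38)
edge 0: (1.5,39)→(2,10.5)  cross = 1.5·10.5 − 2·39 = -62.2500; (r_i+r_j)·cross = 3.5·-62.2500 = -217.8750
edge 1: (2,10.5)→(11.5,2.5)  cross = 2·2.5 − 11.5·10.5 = -115.7500; (r_i+r_j)·cross = 13.5·-115.7500 = -1562.6250
edge 2: (11.5,2.5)→(15,38)  cross = 11.5·38 − 15·2.5 = 399.5000; (r_i+r_j)·cross = 26.5·399.5000 = 10586.7500
edge 3: (15,38)→(1.5,39)  cross = 15·39 − 1.5·38 = 528.0000; (r_i+r_j)·cross = 16.5·528.0000 = 8712.0000
Σcross = 749.5000 → A = |Σcross|/2 = 374.7500 mm²
Σ(r_i+r_j)·cross = 17518.2500 → first moment M = |Σ|/6 = 2919.7083
R_c = M/A = 2919.7083/374.7500 = 7.7911 mm
θ = 44° = 0.767945 rad
V = θ·R_c·A = 0.767945·7.7911·374.7500 = 2242.175 mm³

Volume = 2242.175 mm³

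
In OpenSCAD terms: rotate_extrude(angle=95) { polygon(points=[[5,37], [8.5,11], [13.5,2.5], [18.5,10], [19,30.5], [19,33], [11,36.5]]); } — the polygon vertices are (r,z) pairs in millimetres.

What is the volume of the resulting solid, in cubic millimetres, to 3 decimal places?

Profile (r,z), 7 vertices: (5,37) (8.5,11) (13.5,2.5) (18.5,10) (19,30.5) (19,33) (11,36.5)
edge 0: (5,37)→(8.5,11)  cross = 5·11 − 8.5·37 = -259.5000; (r_i+r_j)·cross = 13.5·-259.5000 = -3503.2500
edge 1: (8.5,11)→(13.5,2.5)  cross = 8.5·2.5 − 13.5·11 = -127.2500; (r_i+r_j)·cross = 22·-127.2500 = -2799.5000
edge 2: (13.5,2.5)→(18.5,10)  cross = 13.5·10 − 18.5·2.5 = 88.7500; (r_i+r_j)·cross = 32·88.7500 = 2840.0000
edge 3: (18.5,10)→(19,30.5)  cross = 18.5·30.5 − 19·10 = 374.2500; (r_i+r_j)·cross = 37.5·374.2500 = 14034.3750
edge 4: (19,30.5)→(19,33)  cross = 19·33 − 19·30.5 = 47.5000; (r_i+r_j)·cross = 38·47.5000 = 1805.0000
edge 5: (19,33)→(11,36.5)  cross = 19·36.5 − 11·33 = 330.5000; (r_i+r_j)·cross = 30·330.5000 = 9915.0000
edge 6: (11,36.5)→(5,37)  cross = 11·37 − 5·36.5 = 224.5000; (r_i+r_j)·cross = 16·224.5000 = 3592.0000
Σcross = 678.7500 → A = |Σcross|/2 = 339.3750 mm²
Σ(r_i+r_j)·cross = 25883.6250 → first moment M = |Σ|/6 = 4313.9375
R_c = M/A = 4313.9375/339.3750 = 12.7114 mm
θ = 95° = 1.658063 rad
V = θ·R_c·A = 1.658063·12.7114·339.3750 = 7152.779 mm³

Volume = 7152.779 mm³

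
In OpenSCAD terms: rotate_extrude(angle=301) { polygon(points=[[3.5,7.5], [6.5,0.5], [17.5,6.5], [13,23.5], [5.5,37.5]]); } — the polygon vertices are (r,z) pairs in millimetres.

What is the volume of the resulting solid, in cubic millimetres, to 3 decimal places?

Profile (r,z), 5 vertices: (3.5,7.5) (6.5,0.5) (17.5,6.5) (13,23.5) (5.5,37.5)
edge 0: (3.5,7.5)→(6.5,0.5)  cross = 3.5·0.5 − 6.5·7.5 = -47.0000; (r_i+r_j)·cross = 10·-47.0000 = -470.0000
edge 1: (6.5,0.5)→(17.5,6.5)  cross = 6.5·6.5 − 17.5·0.5 = 33.5000; (r_i+r_j)·cross = 24·33.5000 = 804.0000
edge 2: (17.5,6.5)→(13,23.5)  cross = 17.5·23.5 − 13·6.5 = 326.7500; (r_i+r_j)·cross = 30.5·326.7500 = 9965.8750
edge 3: (13,23.5)→(5.5,37.5)  cross = 13·37.5 − 5.5·23.5 = 358.2500; (r_i+r_j)·cross = 18.5·358.2500 = 6627.6250
edge 4: (5.5,37.5)→(3.5,7.5)  cross = 5.5·7.5 − 3.5·37.5 = -90.0000; (r_i+r_j)·cross = 9·-90.0000 = -810.0000
Σcross = 581.5000 → A = |Σcross|/2 = 290.7500 mm²
Σ(r_i+r_j)·cross = 16117.5000 → first moment M = |Σ|/6 = 2686.2500
R_c = M/A = 2686.2500/290.7500 = 9.2390 mm
θ = 301° = 5.253441 rad
V = θ·R_c·A = 5.253441·9.2390·290.7500 = 14112.056 mm³

Volume = 14112.056 mm³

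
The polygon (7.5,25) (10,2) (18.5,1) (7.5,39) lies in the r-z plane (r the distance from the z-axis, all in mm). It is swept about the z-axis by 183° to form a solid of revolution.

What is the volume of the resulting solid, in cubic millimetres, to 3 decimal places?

Volume = 6444.864 mm³

Profile (r,z), 4 vertices: (7.5,25) (10,2) (18.5,1) (7.5,39)
edge 0: (7.5,25)→(10,2)  cross = 7.5·2 − 10·25 = -235.0000; (r_i+r_j)·cross = 17.5·-235.0000 = -4112.5000
edge 1: (10,2)→(18.5,1)  cross = 10·1 − 18.5·2 = -27.0000; (r_i+r_j)·cross = 28.5·-27.0000 = -769.5000
edge 2: (18.5,1)→(7.5,39)  cross = 18.5·39 − 7.5·1 = 714.0000; (r_i+r_j)·cross = 26·714.0000 = 18564.0000
edge 3: (7.5,39)→(7.5,25)  cross = 7.5·25 − 7.5·39 = -105.0000; (r_i+r_j)·cross = 15·-105.0000 = -1575.0000
Σcross = 347.0000 → A = |Σcross|/2 = 173.5000 mm²
Σ(r_i+r_j)·cross = 12107.0000 → first moment M = |Σ|/6 = 2017.8333
R_c = M/A = 2017.8333/173.5000 = 11.6302 mm
θ = 183° = 3.193953 rad
V = θ·R_c·A = 3.193953·11.6302·173.5000 = 6444.864 mm³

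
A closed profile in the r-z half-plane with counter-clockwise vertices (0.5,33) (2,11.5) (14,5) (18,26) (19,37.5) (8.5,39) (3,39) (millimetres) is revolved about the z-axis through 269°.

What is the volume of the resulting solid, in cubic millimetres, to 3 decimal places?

Profile (r,z), 7 vertices: (0.5,33) (2,11.5) (14,5) (18,26) (19,37.5) (8.5,39) (3,39)
edge 0: (0.5,33)→(2,11.5)  cross = 0.5·11.5 − 2·33 = -60.2500; (r_i+r_j)·cross = 2.5·-60.2500 = -150.6250
edge 1: (2,11.5)→(14,5)  cross = 2·5 − 14·11.5 = -151.0000; (r_i+r_j)·cross = 16·-151.0000 = -2416.0000
edge 2: (14,5)→(18,26)  cross = 14·26 − 18·5 = 274.0000; (r_i+r_j)·cross = 32·274.0000 = 8768.0000
edge 3: (18,26)→(19,37.5)  cross = 18·37.5 − 19·26 = 181.0000; (r_i+r_j)·cross = 37·181.0000 = 6697.0000
edge 4: (19,37.5)→(8.5,39)  cross = 19·39 − 8.5·37.5 = 422.2500; (r_i+r_j)·cross = 27.5·422.2500 = 11611.8750
edge 5: (8.5,39)→(3,39)  cross = 8.5·39 − 3·39 = 214.5000; (r_i+r_j)·cross = 11.5·214.5000 = 2466.7500
edge 6: (3,39)→(0.5,33)  cross = 3·33 − 0.5·39 = 79.5000; (r_i+r_j)·cross = 3.5·79.5000 = 278.2500
Σcross = 960.0000 → A = |Σcross|/2 = 480.0000 mm²
Σ(r_i+r_j)·cross = 27255.2500 → first moment M = |Σ|/6 = 4542.5417
R_c = M/A = 4542.5417/480.0000 = 9.4636 mm
θ = 269° = 4.694936 rad
V = θ·R_c·A = 4.694936·9.4636·480.0000 = 21326.941 mm³

Volume = 21326.941 mm³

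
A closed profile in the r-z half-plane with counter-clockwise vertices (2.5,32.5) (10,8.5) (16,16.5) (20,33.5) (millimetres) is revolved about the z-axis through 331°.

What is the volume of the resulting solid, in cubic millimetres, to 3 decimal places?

Volume = 16477.803 mm³

Profile (r,z), 4 vertices: (2.5,32.5) (10,8.5) (16,16.5) (20,33.5)
edge 0: (2.5,32.5)→(10,8.5)  cross = 2.5·8.5 − 10·32.5 = -303.7500; (r_i+r_j)·cross = 12.5·-303.7500 = -3796.8750
edge 1: (10,8.5)→(16,16.5)  cross = 10·16.5 − 16·8.5 = 29.0000; (r_i+r_j)·cross = 26·29.0000 = 754.0000
edge 2: (16,16.5)→(20,33.5)  cross = 16·33.5 − 20·16.5 = 206.0000; (r_i+r_j)·cross = 36·206.0000 = 7416.0000
edge 3: (20,33.5)→(2.5,32.5)  cross = 20·32.5 − 2.5·33.5 = 566.2500; (r_i+r_j)·cross = 22.5·566.2500 = 12740.6250
Σcross = 497.5000 → A = |Σcross|/2 = 248.7500 mm²
Σ(r_i+r_j)·cross = 17113.7500 → first moment M = |Σ|/6 = 2852.2917
R_c = M/A = 2852.2917/248.7500 = 11.4665 mm
θ = 331° = 5.777040 rad
V = θ·R_c·A = 5.777040·11.4665·248.7500 = 16477.803 mm³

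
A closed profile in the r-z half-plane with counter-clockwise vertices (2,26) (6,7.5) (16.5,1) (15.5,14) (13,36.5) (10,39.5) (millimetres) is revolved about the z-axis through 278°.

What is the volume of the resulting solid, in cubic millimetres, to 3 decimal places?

Volume = 15884.689 mm³

Profile (r,z), 6 vertices: (2,26) (6,7.5) (16.5,1) (15.5,14) (13,36.5) (10,39.5)
edge 0: (2,26)→(6,7.5)  cross = 2·7.5 − 6·26 = -141.0000; (r_i+r_j)·cross = 8·-141.0000 = -1128.0000
edge 1: (6,7.5)→(16.5,1)  cross = 6·1 − 16.5·7.5 = -117.7500; (r_i+r_j)·cross = 22.5·-117.7500 = -2649.3750
edge 2: (16.5,1)→(15.5,14)  cross = 16.5·14 − 15.5·1 = 215.5000; (r_i+r_j)·cross = 32·215.5000 = 6896.0000
edge 3: (15.5,14)→(13,36.5)  cross = 15.5·36.5 − 13·14 = 383.7500; (r_i+r_j)·cross = 28.5·383.7500 = 10936.8750
edge 4: (13,36.5)→(10,39.5)  cross = 13·39.5 − 10·36.5 = 148.5000; (r_i+r_j)·cross = 23·148.5000 = 3415.5000
edge 5: (10,39.5)→(2,26)  cross = 10·26 − 2·39.5 = 181.0000; (r_i+r_j)·cross = 12·181.0000 = 2172.0000
Σcross = 670.0000 → A = |Σcross|/2 = 335.0000 mm²
Σ(r_i+r_j)·cross = 19643.0000 → first moment M = |Σ|/6 = 3273.8333
R_c = M/A = 3273.8333/335.0000 = 9.7726 mm
θ = 278° = 4.852015 rad
V = θ·R_c·A = 4.852015·9.7726·335.0000 = 15884.689 mm³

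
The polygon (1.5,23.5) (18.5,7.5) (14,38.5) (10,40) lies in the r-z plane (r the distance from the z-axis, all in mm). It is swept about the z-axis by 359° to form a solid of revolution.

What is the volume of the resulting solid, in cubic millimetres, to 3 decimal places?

Volume = 18252.208 mm³

Profile (r,z), 4 vertices: (1.5,23.5) (18.5,7.5) (14,38.5) (10,40)
edge 0: (1.5,23.5)→(18.5,7.5)  cross = 1.5·7.5 − 18.5·23.5 = -423.5000; (r_i+r_j)·cross = 20·-423.5000 = -8470.0000
edge 1: (18.5,7.5)→(14,38.5)  cross = 18.5·38.5 − 14·7.5 = 607.2500; (r_i+r_j)·cross = 32.5·607.2500 = 19735.6250
edge 2: (14,38.5)→(10,40)  cross = 14·40 − 10·38.5 = 175.0000; (r_i+r_j)·cross = 24·175.0000 = 4200.0000
edge 3: (10,40)→(1.5,23.5)  cross = 10·23.5 − 1.5·40 = 175.0000; (r_i+r_j)·cross = 11.5·175.0000 = 2012.5000
Σcross = 533.7500 → A = |Σcross|/2 = 266.8750 mm²
Σ(r_i+r_j)·cross = 17478.1250 → first moment M = |Σ|/6 = 2913.0208
R_c = M/A = 2913.0208/266.8750 = 10.9153 mm
θ = 359° = 6.265732 rad
V = θ·R_c·A = 6.265732·10.9153·266.8750 = 18252.208 mm³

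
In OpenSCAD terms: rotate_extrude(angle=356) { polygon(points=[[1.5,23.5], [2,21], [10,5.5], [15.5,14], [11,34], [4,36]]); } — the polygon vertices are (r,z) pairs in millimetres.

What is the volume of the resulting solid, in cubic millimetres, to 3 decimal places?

Profile (r,z), 6 vertices: (1.5,23.5) (2,21) (10,5.5) (15.5,14) (11,34) (4,36)
edge 0: (1.5,23.5)→(2,21)  cross = 1.5·21 − 2·23.5 = -15.5000; (r_i+r_j)·cross = 3.5·-15.5000 = -54.2500
edge 1: (2,21)→(10,5.5)  cross = 2·5.5 − 10·21 = -199.0000; (r_i+r_j)·cross = 12·-199.0000 = -2388.0000
edge 2: (10,5.5)→(15.5,14)  cross = 10·14 − 15.5·5.5 = 54.7500; (r_i+r_j)·cross = 25.5·54.7500 = 1396.1250
edge 3: (15.5,14)→(11,34)  cross = 15.5·34 − 11·14 = 373.0000; (r_i+r_j)·cross = 26.5·373.0000 = 9884.5000
edge 4: (11,34)→(4,36)  cross = 11·36 − 4·34 = 260.0000; (r_i+r_j)·cross = 15·260.0000 = 3900.0000
edge 5: (4,36)→(1.5,23.5)  cross = 4·23.5 − 1.5·36 = 40.0000; (r_i+r_j)·cross = 5.5·40.0000 = 220.0000
Σcross = 513.2500 → A = |Σcross|/2 = 256.6250 mm²
Σ(r_i+r_j)·cross = 12958.3750 → first moment M = |Σ|/6 = 2159.7292
R_c = M/A = 2159.7292/256.6250 = 8.4159 mm
θ = 356° = 6.213372 rad
V = θ·R_c·A = 6.213372·8.4159·256.6250 = 13419.201 mm³

Volume = 13419.201 mm³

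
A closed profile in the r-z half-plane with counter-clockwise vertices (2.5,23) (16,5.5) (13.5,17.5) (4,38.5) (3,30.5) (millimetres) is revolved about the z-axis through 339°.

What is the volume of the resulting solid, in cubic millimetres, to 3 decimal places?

Profile (r,z), 5 vertices: (2.5,23) (16,5.5) (13.5,17.5) (4,38.5) (3,30.5)
edge 0: (2.5,23)→(16,5.5)  cross = 2.5·5.5 − 16·23 = -354.2500; (r_i+r_j)·cross = 18.5·-354.2500 = -6553.6250
edge 1: (16,5.5)→(13.5,17.5)  cross = 16·17.5 − 13.5·5.5 = 205.7500; (r_i+r_j)·cross = 29.5·205.7500 = 6069.6250
edge 2: (13.5,17.5)→(4,38.5)  cross = 13.5·38.5 − 4·17.5 = 449.7500; (r_i+r_j)·cross = 17.5·449.7500 = 7870.6250
edge 3: (4,38.5)→(3,30.5)  cross = 4·30.5 − 3·38.5 = 6.5000; (r_i+r_j)·cross = 7·6.5000 = 45.5000
edge 4: (3,30.5)→(2.5,23)  cross = 3·23 − 2.5·30.5 = -7.2500; (r_i+r_j)·cross = 5.5·-7.2500 = -39.8750
Σcross = 300.5000 → A = |Σcross|/2 = 150.2500 mm²
Σ(r_i+r_j)·cross = 7392.2500 → first moment M = |Σ|/6 = 1232.0417
R_c = M/A = 1232.0417/150.2500 = 8.1999 mm
θ = 339° = 5.916666 rad
V = θ·R_c·A = 5.916666·8.1999·150.2500 = 7289.579 mm³

Volume = 7289.579 mm³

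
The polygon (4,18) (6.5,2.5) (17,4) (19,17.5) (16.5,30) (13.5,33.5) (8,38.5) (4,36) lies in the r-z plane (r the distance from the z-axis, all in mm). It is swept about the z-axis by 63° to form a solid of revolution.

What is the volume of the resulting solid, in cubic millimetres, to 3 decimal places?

Profile (r,z), 8 vertices: (4,18) (6.5,2.5) (17,4) (19,17.5) (16.5,30) (13.5,33.5) (8,38.5) (4,36)
edge 0: (4,18)→(6.5,2.5)  cross = 4·2.5 − 6.5·18 = -107.0000; (r_i+r_j)·cross = 10.5·-107.0000 = -1123.5000
edge 1: (6.5,2.5)→(17,4)  cross = 6.5·4 − 17·2.5 = -16.5000; (r_i+r_j)·cross = 23.5·-16.5000 = -387.7500
edge 2: (17,4)→(19,17.5)  cross = 17·17.5 − 19·4 = 221.5000; (r_i+r_j)·cross = 36·221.5000 = 7974.0000
edge 3: (19,17.5)→(16.5,30)  cross = 19·30 − 16.5·17.5 = 281.2500; (r_i+r_j)·cross = 35.5·281.2500 = 9984.3750
edge 4: (16.5,30)→(13.5,33.5)  cross = 16.5·33.5 − 13.5·30 = 147.7500; (r_i+r_j)·cross = 30·147.7500 = 4432.5000
edge 5: (13.5,33.5)→(8,38.5)  cross = 13.5·38.5 − 8·33.5 = 251.7500; (r_i+r_j)·cross = 21.5·251.7500 = 5412.6250
edge 6: (8,38.5)→(4,36)  cross = 8·36 − 4·38.5 = 134.0000; (r_i+r_j)·cross = 12·134.0000 = 1608.0000
edge 7: (4,36)→(4,18)  cross = 4·18 − 4·36 = -72.0000; (r_i+r_j)·cross = 8·-72.0000 = -576.0000
Σcross = 840.7500 → A = |Σcross|/2 = 420.3750 mm²
Σ(r_i+r_j)·cross = 27324.2500 → first moment M = |Σ|/6 = 4554.0417
R_c = M/A = 4554.0417/420.3750 = 10.8333 mm
θ = 63° = 1.099557 rad
V = θ·R_c·A = 1.099557·10.8333·420.3750 = 5007.430 mm³

Volume = 5007.430 mm³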